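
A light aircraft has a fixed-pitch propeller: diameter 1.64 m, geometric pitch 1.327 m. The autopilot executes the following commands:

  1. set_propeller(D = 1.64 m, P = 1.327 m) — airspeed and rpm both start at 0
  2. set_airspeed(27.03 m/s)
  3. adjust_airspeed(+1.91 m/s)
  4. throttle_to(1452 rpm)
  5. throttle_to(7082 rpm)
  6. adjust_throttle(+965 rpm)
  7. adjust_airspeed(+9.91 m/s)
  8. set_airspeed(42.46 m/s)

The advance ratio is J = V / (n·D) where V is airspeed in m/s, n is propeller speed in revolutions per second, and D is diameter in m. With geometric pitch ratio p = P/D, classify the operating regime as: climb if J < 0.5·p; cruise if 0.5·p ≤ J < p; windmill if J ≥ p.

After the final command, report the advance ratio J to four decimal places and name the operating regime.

J = 0.1930, regime = climb

set_propeller: D = 1.64 m, P = 1.327 m (p = P/D = 0.809146); state ← (V=0, rpm=0)
set_airspeed(27.03): V ← 27.03 m/s
adjust_airspeed(+1.91): V ← 27.03 +1.91 = 28.94 m/s
throttle_to(1452): rpm ← 1452
throttle_to(7082): rpm ← 7082
adjust_throttle(+965): rpm ← 7082 +965 = 8047
adjust_airspeed(+9.91): V ← 28.94 +9.91 = 38.85 m/s
set_airspeed(42.46): V ← 42.46 m/s
final state: V = 42.46 m/s, rpm = 8047 → n = rpm/60 = 134.116667 rev/s
J = V / (n·D) = 42.46 / (134.116667 × 1.64) = 0.193043
regime bands: climb J<0.4046 | cruise [0.4046, 0.8091) | windmill J≥0.8091
J = 0.1930 → climb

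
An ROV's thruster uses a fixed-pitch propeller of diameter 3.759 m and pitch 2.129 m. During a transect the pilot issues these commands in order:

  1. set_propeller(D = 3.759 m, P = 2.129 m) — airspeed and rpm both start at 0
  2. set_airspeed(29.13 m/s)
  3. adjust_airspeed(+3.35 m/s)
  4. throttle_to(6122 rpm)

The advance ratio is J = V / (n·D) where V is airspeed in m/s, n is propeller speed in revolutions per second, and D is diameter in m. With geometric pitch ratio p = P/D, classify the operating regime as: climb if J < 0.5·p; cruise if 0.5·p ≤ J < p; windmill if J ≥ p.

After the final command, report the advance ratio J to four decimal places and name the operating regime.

J = 0.0847, regime = climb

set_propeller: D = 3.759 m, P = 2.129 m (p = P/D = 0.566374); state ← (V=0, rpm=0)
set_airspeed(29.13): V ← 29.13 m/s
adjust_airspeed(+3.35): V ← 29.13 +3.35 = 32.48 m/s
throttle_to(6122): rpm ← 6122
final state: V = 32.48 m/s, rpm = 6122 → n = rpm/60 = 102.033333 rev/s
J = V / (n·D) = 32.48 / (102.033333 × 3.759) = 0.084684
regime bands: climb J<0.2832 | cruise [0.2832, 0.5664) | windmill J≥0.5664
J = 0.0847 → climb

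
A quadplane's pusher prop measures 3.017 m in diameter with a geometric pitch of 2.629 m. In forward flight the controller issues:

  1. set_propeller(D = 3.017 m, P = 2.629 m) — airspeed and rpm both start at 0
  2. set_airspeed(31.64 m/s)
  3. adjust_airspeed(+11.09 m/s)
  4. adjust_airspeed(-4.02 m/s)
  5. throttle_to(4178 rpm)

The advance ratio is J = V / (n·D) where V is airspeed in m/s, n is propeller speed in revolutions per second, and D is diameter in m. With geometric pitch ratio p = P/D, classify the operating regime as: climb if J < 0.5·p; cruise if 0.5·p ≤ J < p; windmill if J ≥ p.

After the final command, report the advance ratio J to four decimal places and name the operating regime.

J = 0.1843, regime = climb

set_propeller: D = 3.017 m, P = 2.629 m (p = P/D = 0.871395); state ← (V=0, rpm=0)
set_airspeed(31.64): V ← 31.64 m/s
adjust_airspeed(+11.09): V ← 31.64 +11.09 = 42.73 m/s
adjust_airspeed(-4.02): V ← 42.73 -4.02 = 38.71 m/s
throttle_to(4178): rpm ← 4178
final state: V = 38.71 m/s, rpm = 4178 → n = rpm/60 = 69.633333 rev/s
J = V / (n·D) = 38.71 / (69.633333 × 3.017) = 0.184260
regime bands: climb J<0.4357 | cruise [0.4357, 0.8714) | windmill J≥0.8714
J = 0.1843 → climb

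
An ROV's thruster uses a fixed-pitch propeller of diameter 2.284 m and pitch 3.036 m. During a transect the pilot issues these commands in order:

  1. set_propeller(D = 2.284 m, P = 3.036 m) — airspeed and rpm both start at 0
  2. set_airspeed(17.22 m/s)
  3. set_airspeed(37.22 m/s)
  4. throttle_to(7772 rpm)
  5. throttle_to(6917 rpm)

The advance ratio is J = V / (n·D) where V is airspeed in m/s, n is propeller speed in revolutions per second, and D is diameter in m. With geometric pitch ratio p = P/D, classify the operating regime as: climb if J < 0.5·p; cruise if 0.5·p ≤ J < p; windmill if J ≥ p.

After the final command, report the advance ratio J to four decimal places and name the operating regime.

set_propeller: D = 2.284 m, P = 3.036 m (p = P/D = 1.329247); state ← (V=0, rpm=0)
set_airspeed(17.22): V ← 17.22 m/s
set_airspeed(37.22): V ← 37.22 m/s
throttle_to(7772): rpm ← 7772
throttle_to(6917): rpm ← 6917
final state: V = 37.22 m/s, rpm = 6917 → n = rpm/60 = 115.283333 rev/s
J = V / (n·D) = 37.22 / (115.283333 × 2.284) = 0.141356
regime bands: climb J<0.6646 | cruise [0.6646, 1.3292) | windmill J≥1.3292
J = 0.1414 → climb

J = 0.1414, regime = climb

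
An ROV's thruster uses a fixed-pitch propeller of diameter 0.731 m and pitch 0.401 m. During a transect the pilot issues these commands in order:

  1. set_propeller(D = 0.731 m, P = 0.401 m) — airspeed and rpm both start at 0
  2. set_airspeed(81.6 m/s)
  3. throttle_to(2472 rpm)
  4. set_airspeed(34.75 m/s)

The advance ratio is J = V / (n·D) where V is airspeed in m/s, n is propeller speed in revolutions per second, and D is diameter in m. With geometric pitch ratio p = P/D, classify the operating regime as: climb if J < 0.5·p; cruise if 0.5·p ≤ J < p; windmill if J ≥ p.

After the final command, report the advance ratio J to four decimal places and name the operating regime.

set_propeller: D = 0.731 m, P = 0.401 m (p = P/D = 0.548564); state ← (V=0, rpm=0)
set_airspeed(81.6): V ← 81.6 m/s
throttle_to(2472): rpm ← 2472
set_airspeed(34.75): V ← 34.75 m/s
final state: V = 34.75 m/s, rpm = 2472 → n = rpm/60 = 41.200000 rev/s
J = V / (n·D) = 34.75 / (41.200000 × 0.731) = 1.153826
regime bands: climb J<0.2743 | cruise [0.2743, 0.5486) | windmill J≥0.5486
J = 1.1538 → windmill

J = 1.1538, regime = windmill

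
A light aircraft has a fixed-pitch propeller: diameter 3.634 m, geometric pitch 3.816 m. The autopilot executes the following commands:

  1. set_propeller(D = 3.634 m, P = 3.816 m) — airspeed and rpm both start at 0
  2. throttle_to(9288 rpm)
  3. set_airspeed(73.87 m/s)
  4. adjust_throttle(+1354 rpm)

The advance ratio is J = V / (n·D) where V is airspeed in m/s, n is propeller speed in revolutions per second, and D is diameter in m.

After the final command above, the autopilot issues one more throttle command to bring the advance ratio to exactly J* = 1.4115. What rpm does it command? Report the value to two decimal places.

rpm = 864.08

set_propeller: D = 3.634 m, P = 3.816 m (p = P/D = 1.050083); state ← (V=0, rpm=0)
throttle_to(9288): rpm ← 9288
set_airspeed(73.87): V ← 73.87 m/s
adjust_throttle(+1354): rpm ← 9288 +1354 = 10642
final state: V = 73.87 m/s, rpm = 10642 → n = rpm/60 = 177.366667 rev/s
target J* = 1.4115; solve J* = V/(n·D) for n: n = V/(J*·D) = 73.87/(1.4115 × 3.634) = 14.401320 rev/s
rpm = 60·n = 864.079186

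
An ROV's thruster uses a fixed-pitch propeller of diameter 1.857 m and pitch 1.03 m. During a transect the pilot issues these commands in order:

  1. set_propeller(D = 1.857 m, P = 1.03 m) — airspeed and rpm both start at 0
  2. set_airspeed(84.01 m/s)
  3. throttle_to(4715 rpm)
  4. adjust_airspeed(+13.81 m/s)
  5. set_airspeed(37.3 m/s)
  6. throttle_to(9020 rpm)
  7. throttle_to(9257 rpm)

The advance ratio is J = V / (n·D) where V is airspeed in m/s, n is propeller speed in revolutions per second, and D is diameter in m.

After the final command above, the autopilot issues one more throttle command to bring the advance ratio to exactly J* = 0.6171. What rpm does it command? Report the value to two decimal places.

rpm = 1952.96

set_propeller: D = 1.857 m, P = 1.03 m (p = P/D = 0.554658); state ← (V=0, rpm=0)
set_airspeed(84.01): V ← 84.01 m/s
throttle_to(4715): rpm ← 4715
adjust_airspeed(+13.81): V ← 84.01 +13.81 = 97.82 m/s
set_airspeed(37.3): V ← 37.3 m/s
throttle_to(9020): rpm ← 9020
throttle_to(9257): rpm ← 9257
final state: V = 37.3 m/s, rpm = 9257 → n = rpm/60 = 154.283333 rev/s
target J* = 0.6171; solve J* = V/(n·D) for n: n = V/(J*·D) = 37.3/(0.6171 × 1.857) = 32.549280 rev/s
rpm = 60·n = 1952.956779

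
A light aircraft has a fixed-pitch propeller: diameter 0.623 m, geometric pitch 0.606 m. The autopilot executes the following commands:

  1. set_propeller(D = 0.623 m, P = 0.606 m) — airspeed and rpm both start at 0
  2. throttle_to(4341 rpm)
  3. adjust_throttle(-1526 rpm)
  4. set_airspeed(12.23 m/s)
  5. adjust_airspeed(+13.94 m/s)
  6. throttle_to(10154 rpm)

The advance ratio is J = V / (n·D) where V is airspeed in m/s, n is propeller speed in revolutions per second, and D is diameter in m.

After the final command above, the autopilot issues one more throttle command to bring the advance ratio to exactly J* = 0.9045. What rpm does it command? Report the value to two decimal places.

rpm = 2786.50

set_propeller: D = 0.623 m, P = 0.606 m (p = P/D = 0.972713); state ← (V=0, rpm=0)
throttle_to(4341): rpm ← 4341
adjust_throttle(-1526): rpm ← 4341 -1526 = 2815
set_airspeed(12.23): V ← 12.23 m/s
adjust_airspeed(+13.94): V ← 12.23 +13.94 = 26.17 m/s
throttle_to(10154): rpm ← 10154
final state: V = 26.17 m/s, rpm = 10154 → n = rpm/60 = 169.233333 rev/s
target J* = 0.9045; solve J* = V/(n·D) for n: n = V/(J*·D) = 26.17/(0.9045 × 0.623) = 46.441593 rev/s
rpm = 60·n = 2786.495559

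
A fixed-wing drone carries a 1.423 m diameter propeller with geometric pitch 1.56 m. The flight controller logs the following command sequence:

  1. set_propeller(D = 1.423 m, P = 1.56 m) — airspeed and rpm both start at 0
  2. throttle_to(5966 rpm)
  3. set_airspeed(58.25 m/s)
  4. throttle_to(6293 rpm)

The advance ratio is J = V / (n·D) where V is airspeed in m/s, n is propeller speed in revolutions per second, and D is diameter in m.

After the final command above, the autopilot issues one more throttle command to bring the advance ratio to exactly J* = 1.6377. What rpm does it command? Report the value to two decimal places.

set_propeller: D = 1.423 m, P = 1.56 m (p = P/D = 1.096275); state ← (V=0, rpm=0)
throttle_to(5966): rpm ← 5966
set_airspeed(58.25): V ← 58.25 m/s
throttle_to(6293): rpm ← 6293
final state: V = 58.25 m/s, rpm = 6293 → n = rpm/60 = 104.883333 rev/s
target J* = 1.6377; solve J* = V/(n·D) for n: n = V/(J*·D) = 58.25/(1.6377 × 1.423) = 24.995204 rev/s
rpm = 60·n = 1499.712223

rpm = 1499.71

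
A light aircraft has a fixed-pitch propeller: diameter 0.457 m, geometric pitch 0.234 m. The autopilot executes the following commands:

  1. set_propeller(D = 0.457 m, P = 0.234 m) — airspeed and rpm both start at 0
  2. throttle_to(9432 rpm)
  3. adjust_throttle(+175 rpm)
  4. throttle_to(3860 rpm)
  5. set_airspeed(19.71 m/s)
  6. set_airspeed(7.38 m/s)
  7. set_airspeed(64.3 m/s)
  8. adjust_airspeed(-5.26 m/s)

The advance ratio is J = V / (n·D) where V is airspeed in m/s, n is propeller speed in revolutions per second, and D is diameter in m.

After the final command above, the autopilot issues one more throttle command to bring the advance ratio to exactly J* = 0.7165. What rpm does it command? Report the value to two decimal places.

set_propeller: D = 0.457 m, P = 0.234 m (p = P/D = 0.512035); state ← (V=0, rpm=0)
throttle_to(9432): rpm ← 9432
adjust_throttle(+175): rpm ← 9432 +175 = 9607
throttle_to(3860): rpm ← 3860
set_airspeed(19.71): V ← 19.71 m/s
set_airspeed(7.38): V ← 7.38 m/s
set_airspeed(64.3): V ← 64.3 m/s
adjust_airspeed(-5.26): V ← 64.3 -5.26 = 59.04 m/s
final state: V = 59.04 m/s, rpm = 3860 → n = rpm/60 = 64.333333 rev/s
target J* = 0.7165; solve J* = V/(n·D) for n: n = V/(J*·D) = 59.04/(0.7165 × 0.457) = 180.307567 rev/s
rpm = 60·n = 10818.454040

rpm = 10818.45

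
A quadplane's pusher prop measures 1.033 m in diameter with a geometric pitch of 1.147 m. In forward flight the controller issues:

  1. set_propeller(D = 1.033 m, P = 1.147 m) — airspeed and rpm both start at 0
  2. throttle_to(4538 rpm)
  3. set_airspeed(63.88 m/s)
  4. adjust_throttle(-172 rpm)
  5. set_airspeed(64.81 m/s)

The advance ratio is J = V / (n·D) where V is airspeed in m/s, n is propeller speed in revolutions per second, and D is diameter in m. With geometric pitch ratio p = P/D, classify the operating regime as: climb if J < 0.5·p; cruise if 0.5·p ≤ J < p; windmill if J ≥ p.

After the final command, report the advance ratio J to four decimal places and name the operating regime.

J = 0.8622, regime = cruise

set_propeller: D = 1.033 m, P = 1.147 m (p = P/D = 1.110358); state ← (V=0, rpm=0)
throttle_to(4538): rpm ← 4538
set_airspeed(63.88): V ← 63.88 m/s
adjust_throttle(-172): rpm ← 4538 -172 = 4366
set_airspeed(64.81): V ← 64.81 m/s
final state: V = 64.81 m/s, rpm = 4366 → n = rpm/60 = 72.766667 rev/s
J = V / (n·D) = 64.81 / (72.766667 × 1.033) = 0.862202
regime bands: climb J<0.5552 | cruise [0.5552, 1.1104) | windmill J≥1.1104
J = 0.8622 → cruise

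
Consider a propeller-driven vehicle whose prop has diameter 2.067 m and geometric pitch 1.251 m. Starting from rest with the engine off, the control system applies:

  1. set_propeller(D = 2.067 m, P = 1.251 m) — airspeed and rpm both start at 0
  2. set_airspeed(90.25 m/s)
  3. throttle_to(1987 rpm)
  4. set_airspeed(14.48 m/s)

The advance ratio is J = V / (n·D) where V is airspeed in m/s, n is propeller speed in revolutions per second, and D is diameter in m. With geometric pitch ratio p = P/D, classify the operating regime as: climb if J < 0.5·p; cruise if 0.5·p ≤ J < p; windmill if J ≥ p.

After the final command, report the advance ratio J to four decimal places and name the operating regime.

J = 0.2115, regime = climb

set_propeller: D = 2.067 m, P = 1.251 m (p = P/D = 0.605225); state ← (V=0, rpm=0)
set_airspeed(90.25): V ← 90.25 m/s
throttle_to(1987): rpm ← 1987
set_airspeed(14.48): V ← 14.48 m/s
final state: V = 14.48 m/s, rpm = 1987 → n = rpm/60 = 33.116667 rev/s
J = V / (n·D) = 14.48 / (33.116667 × 2.067) = 0.211535
regime bands: climb J<0.3026 | cruise [0.3026, 0.6052) | windmill J≥0.6052
J = 0.2115 → climb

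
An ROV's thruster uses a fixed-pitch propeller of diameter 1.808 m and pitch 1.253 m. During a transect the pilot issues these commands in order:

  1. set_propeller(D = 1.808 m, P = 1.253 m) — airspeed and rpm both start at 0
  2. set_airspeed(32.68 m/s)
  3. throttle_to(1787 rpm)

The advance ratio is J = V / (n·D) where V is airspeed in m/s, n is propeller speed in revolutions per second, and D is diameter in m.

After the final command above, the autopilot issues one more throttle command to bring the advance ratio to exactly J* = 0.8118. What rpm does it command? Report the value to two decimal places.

set_propeller: D = 1.808 m, P = 1.253 m (p = P/D = 0.693031); state ← (V=0, rpm=0)
set_airspeed(32.68): V ← 32.68 m/s
throttle_to(1787): rpm ← 1787
final state: V = 32.68 m/s, rpm = 1787 → n = rpm/60 = 29.783333 rev/s
target J* = 0.8118; solve J* = V/(n·D) for n: n = V/(J*·D) = 32.68/(0.8118 × 1.808) = 22.265609 rev/s
rpm = 60·n = 1335.936529

rpm = 1335.94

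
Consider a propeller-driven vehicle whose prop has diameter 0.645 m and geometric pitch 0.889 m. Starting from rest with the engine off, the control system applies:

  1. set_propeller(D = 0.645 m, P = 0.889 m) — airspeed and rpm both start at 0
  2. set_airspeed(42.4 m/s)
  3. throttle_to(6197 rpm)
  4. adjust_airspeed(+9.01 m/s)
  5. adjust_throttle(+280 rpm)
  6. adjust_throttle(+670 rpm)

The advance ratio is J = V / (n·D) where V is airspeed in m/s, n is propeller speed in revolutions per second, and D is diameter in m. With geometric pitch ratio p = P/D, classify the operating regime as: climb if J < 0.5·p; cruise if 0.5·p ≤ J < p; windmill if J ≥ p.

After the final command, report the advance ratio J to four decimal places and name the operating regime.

set_propeller: D = 0.645 m, P = 0.889 m (p = P/D = 1.378295); state ← (V=0, rpm=0)
set_airspeed(42.4): V ← 42.4 m/s
throttle_to(6197): rpm ← 6197
adjust_airspeed(+9.01): V ← 42.4 +9.01 = 51.41 m/s
adjust_throttle(+280): rpm ← 6197 +280 = 6477
adjust_throttle(+670): rpm ← 6477 +670 = 7147
final state: V = 51.41 m/s, rpm = 7147 → n = rpm/60 = 119.116667 rev/s
J = V / (n·D) = 51.41 / (119.116667 × 0.645) = 0.669137
regime bands: climb J<0.6891 | cruise [0.6891, 1.3783) | windmill J≥1.3783
J = 0.6691 → climb

J = 0.6691, regime = climb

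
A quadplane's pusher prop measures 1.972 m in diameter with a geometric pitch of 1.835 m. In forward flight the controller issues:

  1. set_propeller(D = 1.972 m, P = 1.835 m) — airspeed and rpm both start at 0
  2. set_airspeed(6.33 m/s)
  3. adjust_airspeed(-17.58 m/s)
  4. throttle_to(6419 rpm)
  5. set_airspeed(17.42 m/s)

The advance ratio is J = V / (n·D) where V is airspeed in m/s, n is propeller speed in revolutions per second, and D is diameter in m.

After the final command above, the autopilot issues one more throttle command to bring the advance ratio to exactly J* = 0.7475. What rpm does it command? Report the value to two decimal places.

set_propeller: D = 1.972 m, P = 1.835 m (p = P/D = 0.930527); state ← (V=0, rpm=0)
set_airspeed(6.33): V ← 6.33 m/s
adjust_airspeed(-17.58): V ← 6.33 -17.58 = -11.25 m/s
throttle_to(6419): rpm ← 6419
set_airspeed(17.42): V ← 17.42 m/s
final state: V = 17.42 m/s, rpm = 6419 → n = rpm/60 = 106.983333 rev/s
target J* = 0.7475; solve J* = V/(n·D) for n: n = V/(J*·D) = 17.42/(0.7475 × 1.972) = 11.817621 rev/s
rpm = 60·n = 709.057236

rpm = 709.06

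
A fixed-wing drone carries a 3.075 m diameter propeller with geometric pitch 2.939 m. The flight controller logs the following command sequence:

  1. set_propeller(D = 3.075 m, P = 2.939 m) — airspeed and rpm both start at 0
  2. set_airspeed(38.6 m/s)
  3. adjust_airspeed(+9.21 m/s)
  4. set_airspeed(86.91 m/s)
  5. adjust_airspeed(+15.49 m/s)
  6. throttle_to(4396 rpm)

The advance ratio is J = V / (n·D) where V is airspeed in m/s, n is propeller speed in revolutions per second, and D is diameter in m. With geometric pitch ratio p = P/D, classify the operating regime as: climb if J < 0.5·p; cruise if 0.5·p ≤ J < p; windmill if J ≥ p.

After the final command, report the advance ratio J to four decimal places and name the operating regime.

J = 0.4545, regime = climb

set_propeller: D = 3.075 m, P = 2.939 m (p = P/D = 0.955772); state ← (V=0, rpm=0)
set_airspeed(38.6): V ← 38.6 m/s
adjust_airspeed(+9.21): V ← 38.6 +9.21 = 47.81 m/s
set_airspeed(86.91): V ← 86.91 m/s
adjust_airspeed(+15.49): V ← 86.91 +15.49 = 102.4 m/s
throttle_to(4396): rpm ← 4396
final state: V = 102.4 m/s, rpm = 4396 → n = rpm/60 = 73.266667 rev/s
J = V / (n·D) = 102.4 / (73.266667 × 3.075) = 0.454515
regime bands: climb J<0.4779 | cruise [0.4779, 0.9558) | windmill J≥0.9558
J = 0.4545 → climb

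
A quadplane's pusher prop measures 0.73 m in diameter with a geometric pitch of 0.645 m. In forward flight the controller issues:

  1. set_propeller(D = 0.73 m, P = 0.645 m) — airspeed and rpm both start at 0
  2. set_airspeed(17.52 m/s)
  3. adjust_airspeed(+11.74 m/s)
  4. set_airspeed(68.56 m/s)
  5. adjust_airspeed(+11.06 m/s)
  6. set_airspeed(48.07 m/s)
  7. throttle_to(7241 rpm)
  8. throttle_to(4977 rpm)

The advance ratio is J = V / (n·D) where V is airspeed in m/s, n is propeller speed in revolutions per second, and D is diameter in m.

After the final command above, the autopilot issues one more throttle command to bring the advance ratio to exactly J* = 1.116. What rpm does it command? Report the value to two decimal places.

rpm = 3540.29

set_propeller: D = 0.73 m, P = 0.645 m (p = P/D = 0.883562); state ← (V=0, rpm=0)
set_airspeed(17.52): V ← 17.52 m/s
adjust_airspeed(+11.74): V ← 17.52 +11.74 = 29.26 m/s
set_airspeed(68.56): V ← 68.56 m/s
adjust_airspeed(+11.06): V ← 68.56 +11.06 = 79.62 m/s
set_airspeed(48.07): V ← 48.07 m/s
throttle_to(7241): rpm ← 7241
throttle_to(4977): rpm ← 4977
final state: V = 48.07 m/s, rpm = 4977 → n = rpm/60 = 82.950000 rev/s
target J* = 1.116; solve J* = V/(n·D) for n: n = V/(J*·D) = 48.07/(1.116 × 0.73) = 59.004763 rev/s
rpm = 60·n = 3540.285756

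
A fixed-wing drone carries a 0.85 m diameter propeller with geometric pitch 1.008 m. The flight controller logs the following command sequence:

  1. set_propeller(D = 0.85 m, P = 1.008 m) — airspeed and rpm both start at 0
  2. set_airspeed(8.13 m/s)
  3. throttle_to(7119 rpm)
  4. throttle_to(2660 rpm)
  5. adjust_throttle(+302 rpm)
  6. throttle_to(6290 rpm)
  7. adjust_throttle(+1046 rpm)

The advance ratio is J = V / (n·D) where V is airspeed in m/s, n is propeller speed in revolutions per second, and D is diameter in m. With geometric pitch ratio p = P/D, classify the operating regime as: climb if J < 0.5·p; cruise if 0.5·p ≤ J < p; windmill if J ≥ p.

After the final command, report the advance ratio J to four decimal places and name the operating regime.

set_propeller: D = 0.85 m, P = 1.008 m (p = P/D = 1.185882); state ← (V=0, rpm=0)
set_airspeed(8.13): V ← 8.13 m/s
throttle_to(7119): rpm ← 7119
throttle_to(2660): rpm ← 2660
adjust_throttle(+302): rpm ← 2660 +302 = 2962
throttle_to(6290): rpm ← 6290
adjust_throttle(+1046): rpm ← 6290 +1046 = 7336
final state: V = 8.13 m/s, rpm = 7336 → n = rpm/60 = 122.266667 rev/s
J = V / (n·D) = 8.13 / (122.266667 × 0.85) = 0.078228
regime bands: climb J<0.5929 | cruise [0.5929, 1.1859) | windmill J≥1.1859
J = 0.0782 → climb

J = 0.0782, regime = climb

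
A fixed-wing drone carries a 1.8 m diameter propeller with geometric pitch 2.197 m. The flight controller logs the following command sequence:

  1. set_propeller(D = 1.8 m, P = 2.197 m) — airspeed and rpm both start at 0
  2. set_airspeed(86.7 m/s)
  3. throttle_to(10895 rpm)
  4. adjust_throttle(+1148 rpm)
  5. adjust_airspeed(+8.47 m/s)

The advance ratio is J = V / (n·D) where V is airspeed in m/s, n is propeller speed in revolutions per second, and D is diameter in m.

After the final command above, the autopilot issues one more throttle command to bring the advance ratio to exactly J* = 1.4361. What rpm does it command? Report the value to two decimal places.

set_propeller: D = 1.8 m, P = 2.197 m (p = P/D = 1.220556); state ← (V=0, rpm=0)
set_airspeed(86.7): V ← 86.7 m/s
throttle_to(10895): rpm ← 10895
adjust_throttle(+1148): rpm ← 10895 +1148 = 12043
adjust_airspeed(+8.47): V ← 86.7 +8.47 = 95.17 m/s
final state: V = 95.17 m/s, rpm = 12043 → n = rpm/60 = 200.716667 rev/s
target J* = 1.4361; solve J* = V/(n·D) for n: n = V/(J*·D) = 95.17/(1.4361 × 1.8) = 36.816532 rev/s
rpm = 60·n = 2208.991946

rpm = 2208.99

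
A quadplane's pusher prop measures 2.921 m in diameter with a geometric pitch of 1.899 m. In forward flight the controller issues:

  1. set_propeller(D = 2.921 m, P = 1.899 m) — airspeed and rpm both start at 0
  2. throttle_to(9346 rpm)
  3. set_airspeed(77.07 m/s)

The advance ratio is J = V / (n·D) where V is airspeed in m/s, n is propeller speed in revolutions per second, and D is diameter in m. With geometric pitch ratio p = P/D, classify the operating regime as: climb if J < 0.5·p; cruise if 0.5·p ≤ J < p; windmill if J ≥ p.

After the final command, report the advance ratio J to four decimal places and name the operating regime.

J = 0.1694, regime = climb

set_propeller: D = 2.921 m, P = 1.899 m (p = P/D = 0.650120); state ← (V=0, rpm=0)
throttle_to(9346): rpm ← 9346
set_airspeed(77.07): V ← 77.07 m/s
final state: V = 77.07 m/s, rpm = 9346 → n = rpm/60 = 155.766667 rev/s
J = V / (n·D) = 77.07 / (155.766667 × 2.921) = 0.169387
regime bands: climb J<0.3251 | cruise [0.3251, 0.6501) | windmill J≥0.6501
J = 0.1694 → climb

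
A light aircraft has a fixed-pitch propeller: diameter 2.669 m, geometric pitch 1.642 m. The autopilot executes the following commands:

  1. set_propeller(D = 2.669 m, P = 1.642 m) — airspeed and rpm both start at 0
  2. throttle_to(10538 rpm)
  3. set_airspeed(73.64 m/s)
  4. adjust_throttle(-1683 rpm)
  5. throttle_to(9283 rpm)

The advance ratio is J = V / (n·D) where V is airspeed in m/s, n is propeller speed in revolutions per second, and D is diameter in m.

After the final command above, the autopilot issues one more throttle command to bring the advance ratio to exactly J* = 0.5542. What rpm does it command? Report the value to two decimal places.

set_propeller: D = 2.669 m, P = 1.642 m (p = P/D = 0.615212); state ← (V=0, rpm=0)
throttle_to(10538): rpm ← 10538
set_airspeed(73.64): V ← 73.64 m/s
adjust_throttle(-1683): rpm ← 10538 -1683 = 8855
throttle_to(9283): rpm ← 9283
final state: V = 73.64 m/s, rpm = 9283 → n = rpm/60 = 154.716667 rev/s
target J* = 0.5542; solve J* = V/(n·D) for n: n = V/(J*·D) = 73.64/(0.5542 × 2.669) = 49.785020 rev/s
rpm = 60·n = 2987.101191

rpm = 2987.10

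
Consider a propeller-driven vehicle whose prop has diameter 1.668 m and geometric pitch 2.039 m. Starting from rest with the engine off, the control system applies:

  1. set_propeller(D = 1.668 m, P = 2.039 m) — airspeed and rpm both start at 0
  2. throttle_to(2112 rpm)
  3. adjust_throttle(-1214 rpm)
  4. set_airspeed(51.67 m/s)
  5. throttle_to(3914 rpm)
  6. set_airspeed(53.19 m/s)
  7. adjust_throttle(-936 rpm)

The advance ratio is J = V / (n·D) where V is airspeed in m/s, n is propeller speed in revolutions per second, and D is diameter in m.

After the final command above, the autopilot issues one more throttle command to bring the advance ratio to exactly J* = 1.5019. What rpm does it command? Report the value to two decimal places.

rpm = 1273.93

set_propeller: D = 1.668 m, P = 2.039 m (p = P/D = 1.222422); state ← (V=0, rpm=0)
throttle_to(2112): rpm ← 2112
adjust_throttle(-1214): rpm ← 2112 -1214 = 898
set_airspeed(51.67): V ← 51.67 m/s
throttle_to(3914): rpm ← 3914
set_airspeed(53.19): V ← 53.19 m/s
adjust_throttle(-936): rpm ← 3914 -936 = 2978
final state: V = 53.19 m/s, rpm = 2978 → n = rpm/60 = 49.633333 rev/s
target J* = 1.5019; solve J* = V/(n·D) for n: n = V/(J*·D) = 53.19/(1.5019 × 1.668) = 21.232099 rev/s
rpm = 60·n = 1273.925929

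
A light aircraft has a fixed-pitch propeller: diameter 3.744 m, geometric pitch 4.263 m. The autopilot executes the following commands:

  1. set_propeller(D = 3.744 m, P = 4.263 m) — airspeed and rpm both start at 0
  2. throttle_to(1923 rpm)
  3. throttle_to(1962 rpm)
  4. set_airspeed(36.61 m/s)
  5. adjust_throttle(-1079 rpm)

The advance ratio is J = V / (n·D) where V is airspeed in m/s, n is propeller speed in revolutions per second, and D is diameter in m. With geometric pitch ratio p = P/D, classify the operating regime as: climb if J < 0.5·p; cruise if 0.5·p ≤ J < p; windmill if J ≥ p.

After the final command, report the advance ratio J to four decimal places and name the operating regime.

J = 0.6644, regime = cruise

set_propeller: D = 3.744 m, P = 4.263 m (p = P/D = 1.138622); state ← (V=0, rpm=0)
throttle_to(1923): rpm ← 1923
throttle_to(1962): rpm ← 1962
set_airspeed(36.61): V ← 36.61 m/s
adjust_throttle(-1079): rpm ← 1962 -1079 = 883
final state: V = 36.61 m/s, rpm = 883 → n = rpm/60 = 14.716667 rev/s
J = V / (n·D) = 36.61 / (14.716667 × 3.744) = 0.664438
regime bands: climb J<0.5693 | cruise [0.5693, 1.1386) | windmill J≥1.1386
J = 0.6644 → cruise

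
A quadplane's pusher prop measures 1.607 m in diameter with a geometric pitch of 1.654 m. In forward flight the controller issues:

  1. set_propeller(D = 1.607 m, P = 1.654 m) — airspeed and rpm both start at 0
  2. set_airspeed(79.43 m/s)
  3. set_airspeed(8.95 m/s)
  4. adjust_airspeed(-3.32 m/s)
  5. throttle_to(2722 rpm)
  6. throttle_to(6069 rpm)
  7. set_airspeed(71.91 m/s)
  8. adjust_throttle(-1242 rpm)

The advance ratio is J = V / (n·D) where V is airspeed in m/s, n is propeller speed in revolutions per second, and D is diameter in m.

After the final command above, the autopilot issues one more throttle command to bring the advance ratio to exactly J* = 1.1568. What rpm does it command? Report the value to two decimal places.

set_propeller: D = 1.607 m, P = 1.654 m (p = P/D = 1.029247); state ← (V=0, rpm=0)
set_airspeed(79.43): V ← 79.43 m/s
set_airspeed(8.95): V ← 8.95 m/s
adjust_airspeed(-3.32): V ← 8.95 -3.32 = 5.63 m/s
throttle_to(2722): rpm ← 2722
throttle_to(6069): rpm ← 6069
set_airspeed(71.91): V ← 71.91 m/s
adjust_throttle(-1242): rpm ← 6069 -1242 = 4827
final state: V = 71.91 m/s, rpm = 4827 → n = rpm/60 = 80.450000 rev/s
target J* = 1.1568; solve J* = V/(n·D) for n: n = V/(J*·D) = 71.91/(1.1568 × 1.607) = 38.682553 rev/s
rpm = 60·n = 2320.953195

rpm = 2320.95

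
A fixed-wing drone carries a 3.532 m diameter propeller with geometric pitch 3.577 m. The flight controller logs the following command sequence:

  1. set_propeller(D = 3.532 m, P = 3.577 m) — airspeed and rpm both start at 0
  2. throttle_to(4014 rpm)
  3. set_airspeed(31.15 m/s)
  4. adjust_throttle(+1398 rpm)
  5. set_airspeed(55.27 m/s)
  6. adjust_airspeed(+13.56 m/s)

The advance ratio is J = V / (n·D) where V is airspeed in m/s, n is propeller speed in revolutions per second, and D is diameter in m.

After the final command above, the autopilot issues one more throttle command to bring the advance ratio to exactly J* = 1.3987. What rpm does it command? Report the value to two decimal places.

set_propeller: D = 3.532 m, P = 3.577 m (p = P/D = 1.012741); state ← (V=0, rpm=0)
throttle_to(4014): rpm ← 4014
set_airspeed(31.15): V ← 31.15 m/s
adjust_throttle(+1398): rpm ← 4014 +1398 = 5412
set_airspeed(55.27): V ← 55.27 m/s
adjust_airspeed(+13.56): V ← 55.27 +13.56 = 68.83 m/s
final state: V = 68.83 m/s, rpm = 5412 → n = rpm/60 = 90.200000 rev/s
target J* = 1.3987; solve J* = V/(n·D) for n: n = V/(J*·D) = 68.83/(1.3987 × 3.532) = 13.932611 rev/s
rpm = 60·n = 835.956637

rpm = 835.96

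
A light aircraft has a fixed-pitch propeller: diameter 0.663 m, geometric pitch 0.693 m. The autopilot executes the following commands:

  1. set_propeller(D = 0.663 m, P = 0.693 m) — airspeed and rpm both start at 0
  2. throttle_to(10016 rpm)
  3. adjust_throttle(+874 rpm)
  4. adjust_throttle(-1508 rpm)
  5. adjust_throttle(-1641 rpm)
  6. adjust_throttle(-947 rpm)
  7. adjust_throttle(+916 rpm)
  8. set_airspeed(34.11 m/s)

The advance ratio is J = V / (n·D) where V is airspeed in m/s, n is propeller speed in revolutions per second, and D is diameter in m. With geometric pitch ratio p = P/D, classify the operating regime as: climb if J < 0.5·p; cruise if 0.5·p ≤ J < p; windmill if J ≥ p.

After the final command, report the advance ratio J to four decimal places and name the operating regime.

J = 0.4004, regime = climb

set_propeller: D = 0.663 m, P = 0.693 m (p = P/D = 1.045249); state ← (V=0, rpm=0)
throttle_to(10016): rpm ← 10016
adjust_throttle(+874): rpm ← 10016 +874 = 10890
adjust_throttle(-1508): rpm ← 10890 -1508 = 9382
adjust_throttle(-1641): rpm ← 9382 -1641 = 7741
adjust_throttle(-947): rpm ← 7741 -947 = 6794
adjust_throttle(+916): rpm ← 6794 +916 = 7710
set_airspeed(34.11): V ← 34.11 m/s
final state: V = 34.11 m/s, rpm = 7710 → n = rpm/60 = 128.500000 rev/s
J = V / (n·D) = 34.11 / (128.500000 × 0.663) = 0.400373
regime bands: climb J<0.5226 | cruise [0.5226, 1.0452) | windmill J≥1.0452
J = 0.4004 → climb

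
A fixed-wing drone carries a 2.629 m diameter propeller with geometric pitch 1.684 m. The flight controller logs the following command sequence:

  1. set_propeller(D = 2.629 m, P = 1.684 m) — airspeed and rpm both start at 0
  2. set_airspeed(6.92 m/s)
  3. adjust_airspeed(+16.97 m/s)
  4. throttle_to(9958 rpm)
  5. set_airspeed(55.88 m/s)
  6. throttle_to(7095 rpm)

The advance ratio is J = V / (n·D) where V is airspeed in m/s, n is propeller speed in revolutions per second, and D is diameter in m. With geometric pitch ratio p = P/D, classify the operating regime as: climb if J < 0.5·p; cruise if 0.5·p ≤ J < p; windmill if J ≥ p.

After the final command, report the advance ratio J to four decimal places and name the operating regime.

set_propeller: D = 2.629 m, P = 1.684 m (p = P/D = 0.640548); state ← (V=0, rpm=0)
set_airspeed(6.92): V ← 6.92 m/s
adjust_airspeed(+16.97): V ← 6.92 +16.97 = 23.89 m/s
throttle_to(9958): rpm ← 9958
set_airspeed(55.88): V ← 55.88 m/s
throttle_to(7095): rpm ← 7095
final state: V = 55.88 m/s, rpm = 7095 → n = rpm/60 = 118.250000 rev/s
J = V / (n·D) = 55.88 / (118.250000 × 2.629) = 0.179748
regime bands: climb J<0.3203 | cruise [0.3203, 0.6405) | windmill J≥0.6405
J = 0.1797 → climb

J = 0.1797, regime = climb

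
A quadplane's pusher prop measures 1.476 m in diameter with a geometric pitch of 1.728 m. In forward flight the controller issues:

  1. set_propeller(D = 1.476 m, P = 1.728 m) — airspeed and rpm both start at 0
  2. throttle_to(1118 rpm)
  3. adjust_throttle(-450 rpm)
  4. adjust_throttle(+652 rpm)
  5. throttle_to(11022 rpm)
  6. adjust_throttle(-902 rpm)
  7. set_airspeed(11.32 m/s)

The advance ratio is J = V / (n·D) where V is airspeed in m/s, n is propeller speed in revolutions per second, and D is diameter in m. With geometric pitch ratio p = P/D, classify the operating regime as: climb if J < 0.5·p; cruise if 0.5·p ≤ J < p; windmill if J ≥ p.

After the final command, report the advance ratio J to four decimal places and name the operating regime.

J = 0.0455, regime = climb

set_propeller: D = 1.476 m, P = 1.728 m (p = P/D = 1.170732); state ← (V=0, rpm=0)
throttle_to(1118): rpm ← 1118
adjust_throttle(-450): rpm ← 1118 -450 = 668
adjust_throttle(+652): rpm ← 668 +652 = 1320
throttle_to(11022): rpm ← 11022
adjust_throttle(-902): rpm ← 11022 -902 = 10120
set_airspeed(11.32): V ← 11.32 m/s
final state: V = 11.32 m/s, rpm = 10120 → n = rpm/60 = 168.666667 rev/s
J = V / (n·D) = 11.32 / (168.666667 × 1.476) = 0.045471
regime bands: climb J<0.5854 | cruise [0.5854, 1.1707) | windmill J≥1.1707
J = 0.0455 → climb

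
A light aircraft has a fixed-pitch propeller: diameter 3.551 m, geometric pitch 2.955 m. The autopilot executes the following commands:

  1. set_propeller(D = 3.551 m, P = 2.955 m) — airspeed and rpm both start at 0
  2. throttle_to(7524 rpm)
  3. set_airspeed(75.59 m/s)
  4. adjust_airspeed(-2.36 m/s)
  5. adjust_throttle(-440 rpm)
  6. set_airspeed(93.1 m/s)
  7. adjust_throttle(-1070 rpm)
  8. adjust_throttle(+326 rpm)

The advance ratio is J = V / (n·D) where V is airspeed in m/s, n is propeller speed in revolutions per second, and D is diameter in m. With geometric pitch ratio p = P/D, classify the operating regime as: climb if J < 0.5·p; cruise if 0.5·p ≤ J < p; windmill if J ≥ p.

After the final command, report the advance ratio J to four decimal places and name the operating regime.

J = 0.2481, regime = climb

set_propeller: D = 3.551 m, P = 2.955 m (p = P/D = 0.832160); state ← (V=0, rpm=0)
throttle_to(7524): rpm ← 7524
set_airspeed(75.59): V ← 75.59 m/s
adjust_airspeed(-2.36): V ← 75.59 -2.36 = 73.23 m/s
adjust_throttle(-440): rpm ← 7524 -440 = 7084
set_airspeed(93.1): V ← 93.1 m/s
adjust_throttle(-1070): rpm ← 7084 -1070 = 6014
adjust_throttle(+326): rpm ← 6014 +326 = 6340
final state: V = 93.1 m/s, rpm = 6340 → n = rpm/60 = 105.666667 rev/s
J = V / (n·D) = 93.1 / (105.666667 × 3.551) = 0.248120
regime bands: climb J<0.4161 | cruise [0.4161, 0.8322) | windmill J≥0.8322
J = 0.2481 → climb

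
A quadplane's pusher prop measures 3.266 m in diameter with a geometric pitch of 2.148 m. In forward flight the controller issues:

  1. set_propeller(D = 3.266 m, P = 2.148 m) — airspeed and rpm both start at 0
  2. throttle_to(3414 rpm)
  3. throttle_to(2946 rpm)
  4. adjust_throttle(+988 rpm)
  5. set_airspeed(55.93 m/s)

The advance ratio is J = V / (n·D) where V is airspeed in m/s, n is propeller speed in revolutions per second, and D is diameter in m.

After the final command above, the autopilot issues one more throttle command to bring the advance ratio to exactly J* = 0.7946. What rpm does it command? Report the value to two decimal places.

set_propeller: D = 3.266 m, P = 2.148 m (p = P/D = 0.657685); state ← (V=0, rpm=0)
throttle_to(3414): rpm ← 3414
throttle_to(2946): rpm ← 2946
adjust_throttle(+988): rpm ← 2946 +988 = 3934
set_airspeed(55.93): V ← 55.93 m/s
final state: V = 55.93 m/s, rpm = 3934 → n = rpm/60 = 65.566667 rev/s
target J* = 0.7946; solve J* = V/(n·D) for n: n = V/(J*·D) = 55.93/(0.7946 × 3.266) = 21.551628 rev/s
rpm = 60·n = 1293.097668

rpm = 1293.10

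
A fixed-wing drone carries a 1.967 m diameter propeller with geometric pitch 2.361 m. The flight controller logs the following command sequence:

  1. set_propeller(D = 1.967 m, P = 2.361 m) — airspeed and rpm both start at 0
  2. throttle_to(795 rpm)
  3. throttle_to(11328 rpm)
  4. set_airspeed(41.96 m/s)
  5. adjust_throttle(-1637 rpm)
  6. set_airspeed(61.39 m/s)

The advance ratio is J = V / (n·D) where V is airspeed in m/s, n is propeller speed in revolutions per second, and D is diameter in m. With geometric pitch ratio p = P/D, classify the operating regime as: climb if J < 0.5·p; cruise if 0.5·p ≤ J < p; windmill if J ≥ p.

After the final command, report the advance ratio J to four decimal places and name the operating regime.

set_propeller: D = 1.967 m, P = 2.361 m (p = P/D = 1.200305); state ← (V=0, rpm=0)
throttle_to(795): rpm ← 795
throttle_to(11328): rpm ← 11328
set_airspeed(41.96): V ← 41.96 m/s
adjust_throttle(-1637): rpm ← 11328 -1637 = 9691
set_airspeed(61.39): V ← 61.39 m/s
final state: V = 61.39 m/s, rpm = 9691 → n = rpm/60 = 161.516667 rev/s
J = V / (n·D) = 61.39 / (161.516667 × 1.967) = 0.193231
regime bands: climb J<0.6002 | cruise [0.6002, 1.2003) | windmill J≥1.2003
J = 0.1932 → climb

J = 0.1932, regime = climb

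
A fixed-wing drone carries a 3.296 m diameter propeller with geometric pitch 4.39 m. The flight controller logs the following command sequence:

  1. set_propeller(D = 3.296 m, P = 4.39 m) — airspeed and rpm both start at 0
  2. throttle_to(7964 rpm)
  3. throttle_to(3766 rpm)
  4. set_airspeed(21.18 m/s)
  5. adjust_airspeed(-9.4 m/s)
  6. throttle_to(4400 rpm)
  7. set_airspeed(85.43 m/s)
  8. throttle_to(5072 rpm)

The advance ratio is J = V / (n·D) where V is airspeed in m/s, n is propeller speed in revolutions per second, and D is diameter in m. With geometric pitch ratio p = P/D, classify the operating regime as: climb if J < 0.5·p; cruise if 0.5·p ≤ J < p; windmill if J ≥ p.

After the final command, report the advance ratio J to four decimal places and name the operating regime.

set_propeller: D = 3.296 m, P = 4.39 m (p = P/D = 1.331917); state ← (V=0, rpm=0)
throttle_to(7964): rpm ← 7964
throttle_to(3766): rpm ← 3766
set_airspeed(21.18): V ← 21.18 m/s
adjust_airspeed(-9.4): V ← 21.18 -9.4 = 11.78 m/s
throttle_to(4400): rpm ← 4400
set_airspeed(85.43): V ← 85.43 m/s
throttle_to(5072): rpm ← 5072
final state: V = 85.43 m/s, rpm = 5072 → n = rpm/60 = 84.533333 rev/s
J = V / (n·D) = 85.43 / (84.533333 × 3.296) = 0.306616
regime bands: climb J<0.6660 | cruise [0.6660, 1.3319) | windmill J≥1.3319
J = 0.3066 → climb

J = 0.3066, regime = climb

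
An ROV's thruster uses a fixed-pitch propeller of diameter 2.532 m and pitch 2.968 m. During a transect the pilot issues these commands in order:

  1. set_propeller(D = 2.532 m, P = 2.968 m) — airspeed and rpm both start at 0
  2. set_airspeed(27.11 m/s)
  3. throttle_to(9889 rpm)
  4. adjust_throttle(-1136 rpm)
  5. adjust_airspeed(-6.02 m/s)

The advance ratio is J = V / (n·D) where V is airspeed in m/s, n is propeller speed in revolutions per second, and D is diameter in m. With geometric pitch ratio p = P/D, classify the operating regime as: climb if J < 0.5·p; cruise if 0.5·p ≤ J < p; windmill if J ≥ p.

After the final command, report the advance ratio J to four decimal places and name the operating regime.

J = 0.0571, regime = climb

set_propeller: D = 2.532 m, P = 2.968 m (p = P/D = 1.172196); state ← (V=0, rpm=0)
set_airspeed(27.11): V ← 27.11 m/s
throttle_to(9889): rpm ← 9889
adjust_throttle(-1136): rpm ← 9889 -1136 = 8753
adjust_airspeed(-6.02): V ← 27.11 -6.02 = 21.09 m/s
final state: V = 21.09 m/s, rpm = 8753 → n = rpm/60 = 145.883333 rev/s
J = V / (n·D) = 21.09 / (145.883333 × 2.532) = 0.057096
regime bands: climb J<0.5861 | cruise [0.5861, 1.1722) | windmill J≥1.1722
J = 0.0571 → climb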